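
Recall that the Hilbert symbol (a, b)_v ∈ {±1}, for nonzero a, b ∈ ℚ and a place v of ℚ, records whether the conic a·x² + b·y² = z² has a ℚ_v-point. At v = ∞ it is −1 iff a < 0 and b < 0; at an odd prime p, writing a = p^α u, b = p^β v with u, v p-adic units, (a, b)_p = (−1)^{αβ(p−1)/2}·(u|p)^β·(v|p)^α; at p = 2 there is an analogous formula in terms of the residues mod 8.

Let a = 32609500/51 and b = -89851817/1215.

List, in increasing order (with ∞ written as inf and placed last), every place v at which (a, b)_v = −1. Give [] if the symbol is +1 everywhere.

(a, b) ≡ (2805, -255) mod (ℚ^×)²; places V = {2, 3, 5, 7, 11, 17, 19, ∞}.
(a,b)_5: α=3, u≡1; β=-1, v≡1 (mod 5); (1|5)=+1, (1|5)=+1; sign (−1)^0·+1^-1·+1^3 = +1.
(a,b)_2: α=2, β=0; u≡5, v≡1 (mod 8); ε(u)ε(v)=0·0, αω(v)=2·0, βω(u)=0·1; sum ≡ 0  ⇒  +1.
(a,b)_19: α=0, u≡8; β=2, v≡16 (mod 19); (8|19)=-1, (16|19)=+1; sign (−1)^0·-1^2·+1^0 = +1.
(a,b)_17: α=-1, u≡5; β=1, v≡15 (mod 17); (5|17)=-1, (15|17)=+1; sign (−1)^0·-1^1·+1^-1 = -1.
(a,b)_7: α=2, u≡5; β=0, v≡2 (mod 7); (5|7)=-1, (2|7)=+1; sign (−1)^0·-1^0·+1^2 = +1.
(a,b)_11: α=3, u≡2; β=4, v≡9 (mod 11); (2|11)=-1, (9|11)=+1; sign (−1)^0·-1^4·+1^3 = +1.
(a,b)_∞: sgn(2805)=+, sgn(-255)=−, so +1.
(a,b)_3: α=-1, u≡2; β=-5, v≡2 (mod 3); (2|3)=-1, (2|3)=-1; sign (−1)^1·-1^-5·-1^-1 = -1.
(2805, -255 / ℚ) ramifies at {3, 17}: a division algebra.

[3, 17]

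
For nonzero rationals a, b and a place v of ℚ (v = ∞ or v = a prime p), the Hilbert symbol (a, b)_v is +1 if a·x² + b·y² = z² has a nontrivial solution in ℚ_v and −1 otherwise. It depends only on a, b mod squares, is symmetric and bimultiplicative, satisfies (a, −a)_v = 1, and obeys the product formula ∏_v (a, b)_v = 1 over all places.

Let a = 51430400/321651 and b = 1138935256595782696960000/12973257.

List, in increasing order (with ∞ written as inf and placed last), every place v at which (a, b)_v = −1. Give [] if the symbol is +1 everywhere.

Mod squares: a ≡ 451, b ≡ 679937973. Check v ∈ {∞, 2, 3, 5, 7, 11, 13, 19, 29, 31, 41, 43}.
v=13: a=13^0·(≡12), b=13^1·(≡8) mod 13; (12|13)=+1, (8|13)=-1; (−1)^{0·1·6}·(+1)^1·(-1)^0 = +1.
v=29: a=29^0·(≡5), b=29^1·(≡8) mod 29; (5|29)=+1, (8|29)=-1; (−1)^{0·1·14}·(+1)^1·(-1)^0 = +1.
v=41: a=41^1·(≡35), b=41^3·(≡39) mod 41; (35|41)=-1, (39|41)=+1; (−1)^{1·3·20}·(-1)^3·(+1)^1 = -1.
v=7: a=7^2·(≡6), b=7^2·(≡2) mod 7; (6|7)=-1, (2|7)=+1; (−1)^{2·2·3}·(-1)^2·(+1)^2 = +1.
v=11: a=11^-1·(≡7), b=11^-3·(≡3) mod 11; (7|11)=-1, (3|11)=+1; (−1)^{-1·-3·5}·(-1)^-3·(+1)^-1 = +1.
v=2: v_2(a)=10, v_2(b)=30; units ≡ 3, 5 (mod 8); ε·ε+αω+βω = 1·0+10·1+30·1 ≡ 0  ⇒  (a,b)_2 = +1.
v=19: a=19^-2·(≡8), b=19^-2·(≡12) mod 19; (8|19)=-1, (12|19)=-1; (−1)^{-2·-2·9}·(-1)^-2·(-1)^-2 = +1.
v=43: a=43^0·(≡11), b=43^1·(≡25) mod 43; (11|43)=+1, (25|43)=+1; (−1)^{0·1·21}·(+1)^1·(+1)^0 = +1.
v=∞: 451 > 0 and 679937973 > 0  ⇒  (a,b)_∞ = +1.
v=3: a=3^-4·(≡1), b=3^-3·(≡2) mod 3; (1|3)=+1, (2|3)=-1; (−1)^{-4·-3·1}·(+1)^-3·(-1)^-4 = +1.
v=31: a=31^0·(≡30), b=31^1·(≡22) mod 31; (30|31)=-1, (22|31)=-1; (−1)^{0·1·15}·(-1)^1·(-1)^0 = -1.
v=5: a=5^2·(≡1), b=5^4·(≡3) mod 5; (1|5)=+1, (3|5)=-1; (−1)^{2·4·2}·(+1)^4·(-1)^2 = +1.
Ram(451, 679937973) = {31, 41}; no ℚ_31-point on the conic.

[31, 41]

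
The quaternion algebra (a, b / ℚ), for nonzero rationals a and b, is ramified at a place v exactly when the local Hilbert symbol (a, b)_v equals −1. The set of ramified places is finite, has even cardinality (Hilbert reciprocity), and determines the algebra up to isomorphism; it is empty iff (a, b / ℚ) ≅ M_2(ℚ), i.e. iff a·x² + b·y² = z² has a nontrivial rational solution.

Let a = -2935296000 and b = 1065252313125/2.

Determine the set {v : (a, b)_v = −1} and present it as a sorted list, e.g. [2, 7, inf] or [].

(a, b) ≡ (-65, 42) mod (ℚ^×)²; places V = {2, 3, 5, 7, 11, 13, ∞}.
(a,b)_13: α=1, u≡8; β=2, v≡12 (mod 13); (8|13)=-1, (12|13)=+1; sign (−1)^0·-1^2·+1^1 = +1.
(a,b)_2: α=12, β=-1; u≡7, v≡5 (mod 8); ε(u)ε(v)=1·0, αω(v)=12·1, βω(u)=-1·0; sum ≡ 0  ⇒  +1.
(a,b)_7: α=2, u≡5; β=3, v≡3 (mod 7); (5|7)=-1, (3|7)=-1; sign (−1)^0·-1^3·-1^2 = -1.
(a,b)_3: α=2, u≡1; β=5, v≡2 (mod 3); (1|3)=+1, (2|3)=-1; sign (−1)^0·+1^5·-1^2 = +1.
(a,b)_11: α=0, u≡1; β=2, v≡3 (mod 11); (1|11)=+1, (3|11)=+1; sign (−1)^0·+1^2·+1^0 = +1.
(a,b)_5: α=3, u≡2; β=4, v≡3 (mod 5); (2|5)=-1, (3|5)=-1; sign (−1)^0·-1^4·-1^3 = -1.
(a,b)_∞: sgn(-65)=−, sgn(42)=+, so +1.
(-65, 42 / ℚ) ramifies at {5, 7}: a division algebra.

[5, 7]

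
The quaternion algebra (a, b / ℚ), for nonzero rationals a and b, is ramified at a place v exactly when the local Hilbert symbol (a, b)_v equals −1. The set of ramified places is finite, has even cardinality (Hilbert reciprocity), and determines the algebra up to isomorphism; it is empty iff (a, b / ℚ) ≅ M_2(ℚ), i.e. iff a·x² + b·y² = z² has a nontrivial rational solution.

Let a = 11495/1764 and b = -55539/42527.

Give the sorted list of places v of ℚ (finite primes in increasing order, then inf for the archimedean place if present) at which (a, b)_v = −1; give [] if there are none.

Mod squares: a ≡ 95, b ≡ -1173. Check v ∈ {∞, 2, 3, 5, 7, 11, 17, 19, 23, 43}.
v=43: a=43^0·(≡14), b=43^-2·(≡40) mod 43; (14|43)=+1, (40|43)=+1; (−1)^{0·-2·21}·(+1)^-2·(+1)^0 = +1.
v=5: a=5^1·(≡1), b=5^0·(≡3) mod 5; (1|5)=+1, (3|5)=-1; (−1)^{1·0·2}·(+1)^0·(-1)^1 = -1.
v=17: a=17^0·(≡12), b=17^1·(≡15) mod 17; (12|17)=-1, (15|17)=+1; (−1)^{0·1·8}·(-1)^1·(+1)^0 = -1.
v=11: a=11^2·(≡10), b=11^2·(≡3) mod 11; (10|11)=-1, (3|11)=+1; (−1)^{2·2·5}·(-1)^2·(+1)^2 = +1.
v=2: v_2(a)=-2, v_2(b)=0; units ≡ 7, 3 (mod 8); ε·ε+αω+βω = 1·1+-2·1+0·0 ≡ 1  ⇒  (a,b)_2 = -1.
v=23: a=23^0·(≡4), b=23^-1·(≡16) mod 23; (4|23)=+1, (16|23)=+1; (−1)^{0·-1·11}·(+1)^-1·(+1)^0 = +1.
v=19: a=19^1·(≡1), b=19^0·(≡11) mod 19; (1|19)=+1, (11|19)=+1; (−1)^{1·0·9}·(+1)^0·(+1)^1 = +1.
v=∞: 95 > 0 and -1173 < 0  ⇒  (a,b)_∞ = +1.
v=3: a=3^-2·(≡2), b=3^3·(≡2) mod 3; (2|3)=-1, (2|3)=-1; (−1)^{-2·3·1}·(-1)^3·(-1)^-2 = -1.
v=7: a=7^-2·(≡1), b=7^0·(≡3) mod 7; (1|7)=+1, (3|7)=-1; (−1)^{-2·0·3}·(+1)^0·(-1)^-2 = +1.
Ram(95, -1173) = {2, 3, 5, 17}; no ℚ_2-point on the conic.

[2, 3, 5, 17]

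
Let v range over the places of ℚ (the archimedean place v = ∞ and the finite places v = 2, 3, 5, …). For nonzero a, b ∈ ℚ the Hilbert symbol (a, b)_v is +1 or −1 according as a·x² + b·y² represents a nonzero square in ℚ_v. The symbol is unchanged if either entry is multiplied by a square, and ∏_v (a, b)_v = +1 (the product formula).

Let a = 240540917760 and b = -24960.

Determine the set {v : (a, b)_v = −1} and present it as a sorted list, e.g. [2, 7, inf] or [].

(a, b) ≡ (4290, -390) mod (ℚ^×)²; places V = {2, 3, 5, 11, 13, ∞}.
(a,b)_13: α=3, u≡2; β=1, v≡4 (mod 13); (2|13)=-1, (4|13)=+1; sign (−1)^0·-1^1·+1^3 = -1.
(a,b)_11: α=1, u≡1; β=0, v≡10 (mod 11); (1|11)=+1, (10|11)=-1; sign (−1)^0·+1^0·-1^1 = -1.
(a,b)_3: α=5, u≡2; β=1, v≡2 (mod 3); (2|3)=-1, (2|3)=-1; sign (−1)^1·-1^1·-1^5 = -1.
(a,b)_5: α=1, u≡2; β=1, v≡3 (mod 5); (2|5)=-1, (3|5)=-1; sign (−1)^0·-1^1·-1^1 = +1.
(a,b)_2: α=13, β=7; u≡1, v≡5 (mod 8); ε(u)ε(v)=0·0, αω(v)=13·1, βω(u)=7·0; sum ≡ 1  ⇒  -1.
(a,b)_∞: sgn(4290)=+, sgn(-390)=−, so +1.
|Ram(4290, -390)| = 4, even; anisotropic at {2, 3, 11, 13}.

[2, 3, 11, 13]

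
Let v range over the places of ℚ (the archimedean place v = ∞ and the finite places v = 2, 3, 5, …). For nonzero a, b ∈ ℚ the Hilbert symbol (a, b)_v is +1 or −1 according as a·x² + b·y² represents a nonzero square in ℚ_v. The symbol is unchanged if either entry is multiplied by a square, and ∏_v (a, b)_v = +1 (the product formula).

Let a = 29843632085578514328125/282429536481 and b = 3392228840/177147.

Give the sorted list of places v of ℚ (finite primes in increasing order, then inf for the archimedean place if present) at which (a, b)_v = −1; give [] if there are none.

[2, 3, 5, 7]

Mod squares: a ≡ 77, b ≡ 6270. Check v ∈ {∞, 2, 3, 5, 7, 11, 13, 19}.
v=2: v_2(a)=0, v_2(b)=3; units ≡ 5, 7 (mod 8); ε·ε+αω+βω = 0·1+0·0+3·1 ≡ 1  ⇒  (a,b)_2 = -1.
v=7: a=7^7·(≡4), b=7^4·(≡6) mod 7; (4|7)=+1, (6|7)=-1; (−1)^{7·4·3}·(+1)^4·(-1)^7 = -1.
v=∞: 77 > 0 and 6270 > 0  ⇒  (a,b)_∞ = +1.
v=5: a=5^6·(≡2), b=5^1·(≡4) mod 5; (2|5)=-1, (4|5)=+1; (−1)^{6·1·2}·(-1)^1·(+1)^6 = -1.
v=3: a=3^-24·(≡2), b=3^-11·(≡2) mod 3; (2|3)=-1, (2|3)=-1; (−1)^{-24·-11·1}·(-1)^-11·(-1)^-24 = -1.
v=13: a=13^6·(≡12), b=13^2·(≡1) mod 13; (12|13)=+1, (1|13)=+1; (−1)^{6·2·6}·(+1)^2·(+1)^6 = +1.
v=19: a=19^2·(≡1), b=19^1·(≡11) mod 19; (1|19)=+1, (11|19)=+1; (−1)^{2·1·9}·(+1)^1·(+1)^2 = +1.
v=11: a=11^3·(≡8), b=11^1·(≡4) mod 11; (8|11)=-1, (4|11)=+1; (−1)^{3·1·5}·(-1)^1·(+1)^3 = +1.
|Ram(77, 6270)| = 4, even; anisotropic at {2, 3, 5, 7}.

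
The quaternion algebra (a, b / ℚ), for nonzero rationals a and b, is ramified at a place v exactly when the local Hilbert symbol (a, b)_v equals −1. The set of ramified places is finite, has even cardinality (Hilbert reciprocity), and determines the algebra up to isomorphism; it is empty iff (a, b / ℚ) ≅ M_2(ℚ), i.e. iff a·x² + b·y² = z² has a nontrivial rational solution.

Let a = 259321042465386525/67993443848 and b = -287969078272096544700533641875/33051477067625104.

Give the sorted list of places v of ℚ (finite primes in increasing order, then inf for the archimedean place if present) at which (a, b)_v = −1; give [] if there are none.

[2, 3, 23, 41]

(a, b) ≡ (2163242, -3) mod (ℚ^×)²; places V = {2, 3, 5, 11, 13, 17, 23, 29, 31, 37, 41, ∞}.
(a,b)_23: α=1, u≡14; β=2, v≡7 (mod 23); (14|23)=-1, (7|23)=-1; sign (−1)^0·-1^2·-1^1 = -1.
(a,b)_17: α=-4, u≡1; β=-6, v≡7 (mod 17); (1|17)=+1, (7|17)=-1; sign (−1)^0·+1^-6·-1^-4 = +1.
(a,b)_13: α=2, u≡10; β=4, v≡9 (mod 13); (10|13)=+1, (9|13)=+1; sign (−1)^0·+1^4·+1^2 = +1.
(a,b)_5: α=2, u≡2; β=4, v≡2 (mod 5); (2|5)=-1, (2|5)=-1; sign (−1)^0·-1^4·-1^2 = +1.
(a,b)_37: α=1, u≡5; β=2, v≡12 (mod 37); (5|37)=-1, (12|37)=+1; sign (−1)^0·-1^2·+1^1 = +1.
(a,b)_41: α=1, u≡33; β=2, v≡19 (mod 41); (33|41)=+1, (19|41)=-1; sign (−1)^0·+1^2·-1^1 = -1.
(a,b)_11: α=-2, u≡1; β=-2, v≡8 (mod 11); (1|11)=+1, (8|11)=-1; sign (−1)^0·+1^-2·-1^-2 = +1.
(a,b)_31: α=3, u≡19; β=4, v≡16 (mod 31); (19|31)=+1, (16|31)=+1; sign (−1)^0·+1^4·+1^3 = +1.
(a,b)_∞: sgn(2163242)=+, sgn(-3)=−, so +1.
(a,b)_29: α=-2, u≡22; β=-4, v≡17 (mod 29); (22|29)=+1, (17|29)=-1; sign (−1)^0·+1^-4·-1^-2 = +1.
(a,b)_2: α=-3, β=-4; u≡5, v≡5 (mod 8); ε(u)ε(v)=0·0, αω(v)=-3·1, βω(u)=-4·1; sum ≡ 1  ⇒  -1.
(a,b)_3: α=10, u≡2; β=15, v≡2 (mod 3); (2|3)=-1, (2|3)=-1; sign (−1)^0·-1^15·-1^10 = -1.
Ram(2163242, -3) = {2, 3, 23, 41}; no ℚ_2-point on the conic.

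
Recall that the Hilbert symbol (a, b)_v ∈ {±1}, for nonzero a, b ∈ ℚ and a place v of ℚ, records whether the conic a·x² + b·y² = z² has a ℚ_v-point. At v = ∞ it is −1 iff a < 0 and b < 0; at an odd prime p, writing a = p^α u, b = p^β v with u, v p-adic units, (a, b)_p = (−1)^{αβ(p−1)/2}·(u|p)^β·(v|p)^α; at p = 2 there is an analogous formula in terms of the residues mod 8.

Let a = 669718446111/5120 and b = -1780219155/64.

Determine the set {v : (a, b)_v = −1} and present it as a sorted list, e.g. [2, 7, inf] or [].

Mod squares: a ≡ 195, b ≡ -40755. Check v ∈ {∞, 2, 3, 5, 11, 13, 19}.
v=11: a=11^4·(≡8), b=11^3·(≡2) mod 11; (8|11)=-1, (2|11)=-1; (−1)^{4·3·5}·(-1)^3·(-1)^4 = -1.
v=3: a=3^3·(≡2), b=3^1·(≡2) mod 3; (2|3)=-1, (2|3)=-1; (−1)^{3·1·1}·(-1)^1·(-1)^3 = -1.
v=19: a=19^4·(≡11), b=19^3·(≡2) mod 19; (11|19)=+1, (2|19)=-1; (−1)^{4·3·9}·(+1)^3·(-1)^4 = +1.
v=13: a=13^1·(≡6), b=13^1·(≡2) mod 13; (6|13)=-1, (2|13)=-1; (−1)^{1·1·6}·(-1)^1·(-1)^1 = +1.
v=5: a=5^-1·(≡4), b=5^1·(≡1) mod 5; (4|5)=+1, (1|5)=+1; (−1)^{-1·1·2}·(+1)^1·(+1)^-1 = +1.
v=2: v_2(a)=-10, v_2(b)=-6; units ≡ 3, 5 (mod 8); ε·ε+αω+βω = 1·0+-10·1+-6·1 ≡ 0  ⇒  (a,b)_2 = +1.
v=∞: 195 > 0 and -40755 < 0  ⇒  (a,b)_∞ = +1.
|Ram(195, -40755)| = 2, even; anisotropic at {3, 11}.

[3, 11]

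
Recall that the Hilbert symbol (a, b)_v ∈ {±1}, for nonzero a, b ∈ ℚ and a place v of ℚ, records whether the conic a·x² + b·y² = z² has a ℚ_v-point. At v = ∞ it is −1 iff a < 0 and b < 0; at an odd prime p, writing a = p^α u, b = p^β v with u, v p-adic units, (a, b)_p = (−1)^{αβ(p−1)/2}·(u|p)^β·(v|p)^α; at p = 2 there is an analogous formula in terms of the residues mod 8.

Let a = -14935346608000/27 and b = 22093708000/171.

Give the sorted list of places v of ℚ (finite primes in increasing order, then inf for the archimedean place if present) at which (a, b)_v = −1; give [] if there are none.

[5, 23]

Mod squares: a ≡ -20010, b ≡ 126730. Check v ∈ {∞, 2, 3, 5, 7, 13, 19, 23, 29}.
v=19: a=19^0·(≡16), b=19^-1·(≡6) mod 19; (16|19)=+1, (6|19)=+1; (−1)^{0·-1·9}·(+1)^-1·(+1)^0 = +1.
v=∞: -20010 < 0 and 126730 > 0  ⇒  (a,b)_∞ = +1.
v=5: a=5^3·(≡3), b=5^3·(≡4) mod 5; (3|5)=-1, (4|5)=+1; (−1)^{3·3·2}·(-1)^3·(+1)^3 = -1.
v=23: a=23^1·(≡4), b=23^1·(≡8) mod 23; (4|23)=+1, (8|23)=+1; (−1)^{1·1·11}·(+1)^1·(+1)^1 = -1.
v=3: a=3^-3·(≡2), b=3^-2·(≡1) mod 3; (2|3)=-1, (1|3)=+1; (−1)^{-3·-2·1}·(-1)^-2·(+1)^-3 = +1.
v=13: a=13^4·(≡3), b=13^2·(≡11) mod 13; (3|13)=+1, (11|13)=-1; (−1)^{4·2·6}·(+1)^2·(-1)^4 = +1.
v=2: v_2(a)=7, v_2(b)=5; units ≡ 3, 5 (mod 8); ε·ε+αω+βω = 1·0+7·1+5·1 ≡ 0  ⇒  (a,b)_2 = +1.
v=7: a=7^2·(≡3), b=7^2·(≡2) mod 7; (3|7)=-1, (2|7)=+1; (−1)^{2·2·3}·(-1)^2·(+1)^2 = +1.
v=29: a=29^1·(≡23), b=29^1·(≡23) mod 29; (23|29)=+1, (23|29)=+1; (−1)^{1·1·14}·(+1)^1·(+1)^1 = +1.
|Ram(-20010, 126730)| = 2, even; anisotropic at {5, 23}.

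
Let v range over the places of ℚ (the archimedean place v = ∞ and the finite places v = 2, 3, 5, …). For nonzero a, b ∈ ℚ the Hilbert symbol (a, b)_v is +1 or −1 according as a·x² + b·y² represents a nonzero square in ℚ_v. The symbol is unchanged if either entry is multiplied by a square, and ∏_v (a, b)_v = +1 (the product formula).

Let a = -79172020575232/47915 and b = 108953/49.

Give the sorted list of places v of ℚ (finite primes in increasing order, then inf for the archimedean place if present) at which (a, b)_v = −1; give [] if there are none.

(a, b) ≡ (-327845, 377) mod (ℚ^×)²; places V = {2, 5, 7, 13, 17, 19, 29, 37, ∞}.
(a,b)_19: α=1, u≡17; β=0, v≡11 (mod 19); (17|19)=+1, (11|19)=+1; sign (−1)^0·+1^0·+1^1 = +1.
(a,b)_5: α=-1, u≡1; β=0, v≡2 (mod 5); (1|5)=+1, (2|5)=-1; sign (−1)^0·+1^0·-1^-1 = -1.
(a,b)_17: α=3, u≡12; β=2, v≡7 (mod 17); (12|17)=-1, (7|17)=-1; sign (−1)^0·-1^2·-1^3 = -1.
(a,b)_29: α=1, u≡25; β=1, v≡24 (mod 29); (25|29)=+1, (24|29)=+1; sign (−1)^0·+1^1·+1^1 = +1.
(a,b)_∞: sgn(-327845)=−, sgn(377)=+, so +1.
(a,b)_2: α=10, β=0; u≡3, v≡1 (mod 8); ε(u)ε(v)=1·0, αω(v)=10·0, βω(u)=0·1; sum ≡ 0  ⇒  +1.
(a,b)_7: α=-1, u≡4; β=-2, v≡5 (mod 7); (4|7)=+1, (5|7)=-1; sign (−1)^0·+1^-2·-1^-1 = -1.
(a,b)_37: α=-2, u≡21; β=0, v≡36 (mod 37); (21|37)=+1, (36|37)=+1; sign (−1)^0·+1^0·+1^-2 = +1.
(a,b)_13: α=4, u≡5; β=1, v≡10 (mod 13); (5|13)=-1, (10|13)=+1; sign (−1)^0·-1^1·+1^4 = -1.
|Ram(-327845, 377)| = 4, even; anisotropic at {5, 7, 13, 17}.

[5, 7, 13, 17]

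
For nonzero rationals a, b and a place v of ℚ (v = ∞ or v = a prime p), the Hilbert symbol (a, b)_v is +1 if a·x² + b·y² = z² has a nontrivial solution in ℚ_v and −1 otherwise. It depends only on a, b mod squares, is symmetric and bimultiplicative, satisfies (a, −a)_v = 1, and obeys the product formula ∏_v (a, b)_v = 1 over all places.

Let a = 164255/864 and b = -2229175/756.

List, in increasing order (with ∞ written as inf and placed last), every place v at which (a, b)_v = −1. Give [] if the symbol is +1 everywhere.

Mod squares: a ≡ 2730, b ≡ -5187. Check v ∈ {∞, 2, 3, 5, 7, 13, 19}.
v=3: a=3^-3·(≡1), b=3^-3·(≡2) mod 3; (1|3)=+1, (2|3)=-1; (−1)^{-3·-3·1}·(+1)^-3·(-1)^-3 = +1.
v=13: a=13^1·(≡2), b=13^1·(≡4) mod 13; (2|13)=-1, (4|13)=+1; (−1)^{1·1·6}·(-1)^1·(+1)^1 = -1.
v=19: a=19^2·(≡2), b=19^3·(≡10) mod 19; (2|19)=-1, (10|19)=-1; (−1)^{2·3·9}·(-1)^3·(-1)^2 = -1.
v=2: v_2(a)=-5, v_2(b)=-2; units ≡ 5, 5 (mod 8); ε·ε+αω+βω = 0·0+-5·1+-2·1 ≡ 1  ⇒  (a,b)_2 = -1.
v=7: a=7^1·(≡5), b=7^-1·(≡1) mod 7; (5|7)=-1, (1|7)=+1; (−1)^{1·-1·3}·(-1)^-1·(+1)^1 = +1.
v=∞: 2730 > 0 and -5187 < 0  ⇒  (a,b)_∞ = +1.
v=5: a=5^1·(≡4), b=5^2·(≡3) mod 5; (4|5)=+1, (3|5)=-1; (−1)^{1·2·2}·(+1)^2·(-1)^1 = -1.
|Ram(2730, -5187)| = 4, even; anisotropic at {2, 5, 13, 19}.

[2, 5, 13, 19]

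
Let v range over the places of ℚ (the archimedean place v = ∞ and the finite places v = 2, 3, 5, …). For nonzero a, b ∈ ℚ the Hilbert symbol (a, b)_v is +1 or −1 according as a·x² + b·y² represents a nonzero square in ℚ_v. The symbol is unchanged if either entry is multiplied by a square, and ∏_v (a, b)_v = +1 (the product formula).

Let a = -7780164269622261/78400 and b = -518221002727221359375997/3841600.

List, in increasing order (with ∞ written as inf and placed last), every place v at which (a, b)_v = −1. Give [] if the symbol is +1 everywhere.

[2, inf]

Mod squares: a ≡ -69, b ≡ -437. Check v ∈ {∞, 2, 3, 5, 7, 11, 19, 23, 47}.
v=3: a=3^1·(≡1), b=3^2·(≡1) mod 3; (1|3)=+1, (1|3)=+1; (−1)^{1·2·1}·(+1)^2·(+1)^1 = +1.
v=19: a=19^2·(≡5), b=19^3·(≡2) mod 19; (5|19)=+1, (2|19)=-1; (−1)^{2·3·9}·(+1)^3·(-1)^2 = +1.
v=11: a=11^2·(≡8), b=11^2·(≡9) mod 11; (8|11)=-1, (9|11)=+1; (−1)^{2·2·5}·(-1)^2·(+1)^2 = +1.
v=5: a=5^-2·(≡4), b=5^-2·(≡2) mod 5; (4|5)=+1, (2|5)=-1; (−1)^{-2·-2·2}·(+1)^-2·(-1)^-2 = +1.
v=∞: -69 < 0 and -437 < 0  ⇒  (a,b)_∞ = -1.
v=47: a=47^4·(≡34), b=47^6·(≡19) mod 47; (34|47)=+1, (19|47)=-1; (−1)^{4·6·23}·(+1)^6·(-1)^4 = +1.
v=2: v_2(a)=-6, v_2(b)=-6; units ≡ 3, 3 (mod 8); ε·ε+αω+βω = 1·1+-6·1+-6·1 ≡ 1  ⇒  (a,b)_2 = -1.
v=7: a=7^-2·(≡2), b=7^-4·(≡4) mod 7; (2|7)=+1, (4|7)=+1; (−1)^{-2·-4·3}·(+1)^-4·(+1)^-2 = +1.
v=23: a=23^3·(≡5), b=23^5·(≡3) mod 23; (5|23)=-1, (3|23)=+1; (−1)^{3·5·11}·(-1)^5·(+1)^3 = +1.
(-69, -437 / ℚ) ramifies at {2, ∞}: a division algebra.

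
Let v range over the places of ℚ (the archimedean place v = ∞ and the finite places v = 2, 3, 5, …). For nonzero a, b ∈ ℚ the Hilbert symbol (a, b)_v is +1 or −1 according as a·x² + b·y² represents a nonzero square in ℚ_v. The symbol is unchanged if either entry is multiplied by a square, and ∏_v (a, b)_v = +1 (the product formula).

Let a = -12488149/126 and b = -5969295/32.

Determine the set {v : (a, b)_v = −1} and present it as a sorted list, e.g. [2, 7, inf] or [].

[2, 19, 23, inf]

(a, b) ≡ (-104006, -510) mod (ℚ^×)²; places V = {2, 3, 5, 7, 17, 19, 23, 41, ∞}.
(a,b)_∞: sgn(-104006)=−, sgn(-510)=−, so -1.
(a,b)_41: α=2, u≡11; β=0, v≡39 (mod 41); (11|41)=-1, (39|41)=+1; sign (−1)^0·-1^0·+1^2 = +1.
(a,b)_19: α=1, u≡6; β=0, v≡14 (mod 19); (6|19)=+1, (14|19)=-1; sign (−1)^0·+1^0·-1^1 = -1.
(a,b)_17: α=1, u≡1; β=3, v≡4 (mod 17); (1|17)=+1, (4|17)=+1; sign (−1)^0·+1^3·+1^1 = +1.
(a,b)_5: α=0, u≡1; β=1, v≡3 (mod 5); (1|5)=+1, (3|5)=-1; sign (−1)^0·+1^1·-1^0 = +1.
(a,b)_3: α=-2, u≡1; β=5, v≡1 (mod 3); (1|3)=+1, (1|3)=+1; sign (−1)^0·+1^5·+1^-2 = +1.
(a,b)_2: α=-1, β=-5; u≡5, v≡1 (mod 8); ε(u)ε(v)=0·0, αω(v)=-1·0, βω(u)=-5·1; sum ≡ 1  ⇒  -1.
(a,b)_7: α=-1, u≡3; β=0, v≡1 (mod 7); (3|7)=-1, (1|7)=+1; sign (−1)^0·-1^0·+1^-1 = +1.
(a,b)_23: α=1, u≡4; β=0, v≡19 (mod 23); (4|23)=+1, (19|23)=-1; sign (−1)^0·+1^0·-1^1 = -1.
|Ram(-104006, -510)| = 4, even; anisotropic at {2, 19, 23, ∞}.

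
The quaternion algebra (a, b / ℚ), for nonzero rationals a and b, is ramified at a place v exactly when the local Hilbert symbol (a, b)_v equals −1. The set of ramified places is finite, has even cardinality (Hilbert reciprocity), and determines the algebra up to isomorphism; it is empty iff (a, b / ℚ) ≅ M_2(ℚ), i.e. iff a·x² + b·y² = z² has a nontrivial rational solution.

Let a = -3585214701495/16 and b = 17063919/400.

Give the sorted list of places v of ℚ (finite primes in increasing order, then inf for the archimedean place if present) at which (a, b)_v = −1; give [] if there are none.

[3, 7, 19, 37]

Mod squares: a ≡ -52630095, b ≡ 1895991. Check v ∈ {∞, 2, 3, 5, 7, 19, 23, 29, 31, 37}.
v=5: a=5^1·(≡1), b=5^-2·(≡4) mod 5; (1|5)=+1, (4|5)=+1; (−1)^{1·-2·2}·(+1)^-2·(+1)^1 = +1.
v=19: a=19^1·(≡9), b=19^1·(≡9) mod 19; (9|19)=+1, (9|19)=+1; (−1)^{1·1·9}·(+1)^1·(+1)^1 = -1.
v=31: a=31^1·(≡28), b=31^1·(≡6) mod 31; (28|31)=+1, (6|31)=-1; (−1)^{1·1·15}·(+1)^1·(-1)^1 = +1.
v=7: a=7^1·(≡6), b=7^0·(≡5) mod 7; (6|7)=-1, (5|7)=-1; (−1)^{1·0·3}·(-1)^0·(-1)^1 = -1.
v=37: a=37^1·(≡26), b=37^1·(≡29) mod 37; (26|37)=+1, (29|37)=-1; (−1)^{1·1·18}·(+1)^1·(-1)^1 = -1.
v=∞: -52630095 < 0 and 1895991 > 0  ⇒  (a,b)_∞ = +1.
v=3: a=3^5·(≡2), b=3^3·(≡2) mod 3; (2|3)=-1, (2|3)=-1; (−1)^{5·3·1}·(-1)^3·(-1)^5 = -1.
v=29: a=29^2·(≡13), b=29^1·(≡24) mod 29; (13|29)=+1, (24|29)=+1; (−1)^{2·1·14}·(+1)^1·(+1)^2 = +1.
v=2: v_2(a)=-4, v_2(b)=-4; units ≡ 1, 7 (mod 8); ε·ε+αω+βω = 0·1+-4·0+-4·0 ≡ 0  ⇒  (a,b)_2 = +1.
v=23: a=23^1·(≡20), b=23^0·(≡9) mod 23; (20|23)=-1, (9|23)=+1; (−1)^{1·0·11}·(-1)^0·(+1)^1 = +1.
Ram(-52630095, 1895991) = {3, 7, 19, 37}; no ℚ_3-point on the conic.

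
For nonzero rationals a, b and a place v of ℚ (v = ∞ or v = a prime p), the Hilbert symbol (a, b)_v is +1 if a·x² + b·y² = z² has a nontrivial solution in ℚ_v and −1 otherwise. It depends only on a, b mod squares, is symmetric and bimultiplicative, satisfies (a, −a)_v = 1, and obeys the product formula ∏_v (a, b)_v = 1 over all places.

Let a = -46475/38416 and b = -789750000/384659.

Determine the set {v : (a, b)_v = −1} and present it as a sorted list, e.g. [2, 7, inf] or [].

[13, inf]

Mod squares: a ≡ -11, b ≡ -429. Check v ∈ {∞, 2, 3, 5, 7, 11, 13, 17}.
v=17: a=17^0·(≡12), b=17^-2·(≡9) mod 17; (12|17)=-1, (9|17)=+1; (−1)^{0·-2·8}·(-1)^-2·(+1)^0 = +1.
v=3: a=3^0·(≡1), b=3^5·(≡1) mod 3; (1|3)=+1, (1|3)=+1; (−1)^{0·5·1}·(+1)^5·(+1)^0 = +1.
v=7: a=7^-4·(≡6), b=7^0·(≡5) mod 7; (6|7)=-1, (5|7)=-1; (−1)^{-4·0·3}·(-1)^0·(-1)^-4 = +1.
v=2: v_2(a)=-4, v_2(b)=4; units ≡ 5, 3 (mod 8); ε·ε+αω+βω = 0·1+-4·1+4·1 ≡ 0  ⇒  (a,b)_2 = +1.
v=∞: -11 < 0 and -429 < 0  ⇒  (a,b)_∞ = -1.
v=11: a=11^1·(≡8), b=11^-3·(≡9) mod 11; (8|11)=-1, (9|11)=+1; (−1)^{1·-3·5}·(-1)^-3·(+1)^1 = +1.
v=13: a=13^2·(≡11), b=13^1·(≡7) mod 13; (11|13)=-1, (7|13)=-1; (−1)^{2·1·6}·(-1)^1·(-1)^2 = -1.
v=5: a=5^2·(≡1), b=5^6·(≡4) mod 5; (1|5)=+1, (4|5)=+1; (−1)^{2·6·2}·(+1)^6·(+1)^2 = +1.
(-11, -429 / ℚ) ramifies at {13, ∞}: a division algebra.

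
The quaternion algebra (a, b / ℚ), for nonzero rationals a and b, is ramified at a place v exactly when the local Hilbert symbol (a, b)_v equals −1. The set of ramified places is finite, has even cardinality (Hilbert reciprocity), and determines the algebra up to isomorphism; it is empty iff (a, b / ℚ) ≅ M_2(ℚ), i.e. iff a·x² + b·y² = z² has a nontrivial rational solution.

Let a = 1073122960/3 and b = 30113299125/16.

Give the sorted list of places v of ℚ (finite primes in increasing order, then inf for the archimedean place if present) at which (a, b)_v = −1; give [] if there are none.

Mod squares: a ≡ 1190595, b ≡ 303485. Check v ∈ {∞, 2, 3, 5, 7, 13, 17, 23, 29}.
v=2: v_2(a)=4, v_2(b)=-4; units ≡ 3, 5 (mod 8); ε·ε+αω+βω = 1·0+4·1+-4·1 ≡ 0  ⇒  (a,b)_2 = +1.
v=29: a=29^1·(≡22), b=29^1·(≡25) mod 29; (22|29)=+1, (25|29)=+1; (−1)^{1·1·14}·(+1)^1·(+1)^1 = +1.
v=5: a=5^1·(≡4), b=5^3·(≡3) mod 5; (4|5)=+1, (3|5)=-1; (−1)^{1·3·2}·(+1)^3·(-1)^1 = -1.
v=13: a=13^2·(≡1), b=13^1·(≡4) mod 13; (1|13)=+1, (4|13)=+1; (−1)^{2·1·6}·(+1)^1·(+1)^2 = +1.
v=∞: 1190595 > 0 and 303485 > 0  ⇒  (a,b)_∞ = +1.
v=17: a=17^1·(≡7), b=17^0·(≡4) mod 17; (7|17)=-1, (4|17)=+1; (−1)^{1·0·8}·(-1)^0·(+1)^1 = +1.
v=23: a=23^1·(≡14), b=23^1·(≡3) mod 23; (14|23)=-1, (3|23)=+1; (−1)^{1·1·11}·(-1)^1·(+1)^1 = +1.
v=7: a=7^1·(≡6), b=7^3·(≡4) mod 7; (6|7)=-1, (4|7)=+1; (−1)^{1·3·3}·(-1)^3·(+1)^1 = +1.
v=3: a=3^-1·(≡1), b=3^4·(≡2) mod 3; (1|3)=+1, (2|3)=-1; (−1)^{-1·4·1}·(+1)^4·(-1)^-1 = -1.
|Ram(1190595, 303485)| = 2, even; anisotropic at {3, 5}.

[3, 5]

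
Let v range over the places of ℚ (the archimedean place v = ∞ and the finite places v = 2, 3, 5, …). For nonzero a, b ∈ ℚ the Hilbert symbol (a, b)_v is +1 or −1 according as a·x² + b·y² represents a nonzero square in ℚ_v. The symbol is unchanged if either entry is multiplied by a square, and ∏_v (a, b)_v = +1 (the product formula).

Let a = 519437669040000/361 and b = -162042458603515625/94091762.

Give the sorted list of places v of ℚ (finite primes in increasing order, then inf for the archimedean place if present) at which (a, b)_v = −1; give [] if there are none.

[2, 23, 31, 37]

(a, b) ≡ (2727566, -62734018) mod (ℚ^×)²; places V = {2, 3, 5, 19, 23, 29, 31, 37, 41, ∞}.
(a,b)_31: α=1, u≡10; β=1, v≡18 (mod 31); (10|31)=+1, (18|31)=+1; sign (−1)^1·+1^1·+1^1 = -1.
(a,b)_41: α=1, u≡35; β=1, v≡3 (mod 41); (35|41)=-1, (3|41)=-1; sign (−1)^0·-1^1·-1^1 = +1.
(a,b)_37: α=1, u≡19; β=1, v≡27 (mod 37); (19|37)=-1, (27|37)=+1; sign (−1)^0·-1^1·+1^1 = -1.
(a,b)_23: α=2, u≡22; β=3, v≡16 (mod 23); (22|23)=-1, (16|23)=+1; sign (−1)^0·-1^3·+1^2 = -1.
(a,b)_3: α=2, u≡2; β=0, v≡2 (mod 3); (2|3)=-1, (2|3)=-1; sign (−1)^0·-1^0·-1^2 = +1.
(a,b)_∞: sgn(2727566)=+, sgn(-62734018)=−, so +1.
(a,b)_29: α=1, u≡22; β=1, v≡22 (mod 29); (22|29)=+1, (22|29)=+1; sign (−1)^0·+1^1·+1^1 = +1.
(a,b)_2: α=7, β=-1; u≡7, v≡7 (mod 8); ε(u)ε(v)=1·1, αω(v)=7·0, βω(u)=-1·0; sum ≡ 1  ⇒  -1.
(a,b)_5: α=4, u≡4; β=10, v≡2 (mod 5); (4|5)=+1, (2|5)=-1; sign (−1)^0·+1^10·-1^4 = +1.
(a,b)_19: α=-2, u≡15; β=-6, v≡11 (mod 19); (15|19)=-1, (11|19)=+1; sign (−1)^0·-1^-6·+1^-2 = +1.
|Ram(2727566, -62734018)| = 4, even; anisotropic at {2, 23, 31, 37}.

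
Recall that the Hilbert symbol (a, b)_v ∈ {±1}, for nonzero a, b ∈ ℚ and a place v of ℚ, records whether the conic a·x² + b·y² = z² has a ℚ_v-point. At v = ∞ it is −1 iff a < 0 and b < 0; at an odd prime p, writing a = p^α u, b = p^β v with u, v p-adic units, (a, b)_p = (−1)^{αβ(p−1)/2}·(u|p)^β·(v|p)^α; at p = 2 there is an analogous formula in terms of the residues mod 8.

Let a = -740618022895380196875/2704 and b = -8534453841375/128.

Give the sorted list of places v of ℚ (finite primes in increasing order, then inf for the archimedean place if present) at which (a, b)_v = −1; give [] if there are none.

Mod squares: a ≡ -7315, b ≡ -6510. Check v ∈ {∞, 2, 3, 5, 7, 11, 13, 19, 31}.
v=5: a=5^5·(≡3), b=5^3·(≡3) mod 5; (3|5)=-1, (3|5)=-1; (−1)^{5·3·2}·(-1)^3·(-1)^5 = +1.
v=2: v_2(a)=-4, v_2(b)=-7; units ≡ 5, 1 (mod 8); ε·ε+αω+βω = 0·0+-4·0+-7·1 ≡ 1  ⇒  (a,b)_2 = -1.
v=19: a=19^3·(≡14), b=19^2·(≡7) mod 19; (14|19)=-1, (7|19)=+1; (−1)^{3·2·9}·(-1)^2·(+1)^3 = +1.
v=11: a=11^1·(≡10), b=11^2·(≡10) mod 11; (10|11)=-1, (10|11)=-1; (−1)^{1·2·5}·(-1)^2·(-1)^1 = -1.
v=3: a=3^4·(≡2), b=3^1·(≡2) mod 3; (2|3)=-1, (2|3)=-1; (−1)^{4·1·1}·(-1)^1·(-1)^4 = -1.
v=31: a=31^2·(≡4), b=31^1·(≡8) mod 31; (4|31)=+1, (8|31)=+1; (−1)^{2·1·15}·(+1)^1·(+1)^2 = +1.
v=7: a=7^9·(≡6), b=7^5·(≡1) mod 7; (6|7)=-1, (1|7)=+1; (−1)^{9·5·3}·(-1)^5·(+1)^9 = +1.
v=13: a=13^-2·(≡10), b=13^0·(≡10) mod 13; (10|13)=+1, (10|13)=+1; (−1)^{-2·0·6}·(+1)^0·(+1)^-2 = +1.
v=∞: -7315 < 0 and -6510 < 0  ⇒  (a,b)_∞ = -1.
|Ram(-7315, -6510)| = 4, even; anisotropic at {2, 3, 11, ∞}.

[2, 3, 11, inf]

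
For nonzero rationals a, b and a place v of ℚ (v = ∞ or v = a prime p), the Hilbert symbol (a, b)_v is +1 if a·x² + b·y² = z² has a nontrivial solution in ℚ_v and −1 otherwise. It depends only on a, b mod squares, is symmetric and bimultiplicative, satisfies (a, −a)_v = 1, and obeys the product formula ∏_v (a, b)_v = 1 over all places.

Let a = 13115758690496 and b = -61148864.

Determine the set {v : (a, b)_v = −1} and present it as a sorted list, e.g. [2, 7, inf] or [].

[17, 31]

(a, b) ≡ (11, -19499) mod (ℚ^×)²; places V = {2, 7, 11, 17, 31, 37, ∞}.
(a,b)_2: α=6, β=6; u≡3, v≡5 (mod 8); ε(u)ε(v)=1·0, αω(v)=6·1, βω(u)=6·1; sum ≡ 0  ⇒  +1.
(a,b)_11: α=1, u≡5; β=0, v≡4 (mod 11); (5|11)=+1, (4|11)=+1; sign (−1)^0·+1^0·+1^1 = +1.
(a,b)_7: α=2, u≡1; β=2, v≡3 (mod 7); (1|7)=+1, (3|7)=-1; sign (−1)^0·+1^2·-1^2 = +1.
(a,b)_∞: sgn(11)=+, sgn(-19499)=−, so +1.
(a,b)_31: α=2, u≡22; β=1, v≡17 (mod 31); (22|31)=-1, (17|31)=-1; sign (−1)^0·-1^1·-1^2 = -1.
(a,b)_17: α=2, u≡5; β=1, v≡4 (mod 17); (5|17)=-1, (4|17)=+1; sign (−1)^0·-1^1·+1^2 = -1.
(a,b)_37: α=2, u≡10; β=1, v≡7 (mod 37); (10|37)=+1, (7|37)=+1; sign (−1)^0·+1^1·+1^2 = +1.
Ram(11, -19499) = {17, 31}; no ℚ_17-point on the conic.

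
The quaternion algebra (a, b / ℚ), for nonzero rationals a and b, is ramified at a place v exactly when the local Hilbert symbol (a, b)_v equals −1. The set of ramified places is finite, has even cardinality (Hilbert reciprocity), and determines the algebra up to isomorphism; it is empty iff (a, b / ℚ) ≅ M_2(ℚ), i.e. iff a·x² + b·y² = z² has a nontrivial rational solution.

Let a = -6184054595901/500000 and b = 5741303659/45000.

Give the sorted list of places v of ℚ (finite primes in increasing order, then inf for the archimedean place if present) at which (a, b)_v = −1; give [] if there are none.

[2, 3]

(a, b) ≡ (-42, 182) mod (ℚ^×)²; places V = {2, 3, 5, 7, 13, 19, 47, ∞}.
(a,b)_47: α=0, u≡10; β=2, v≡29 (mod 47); (10|47)=-1, (29|47)=-1; sign (−1)^0·-1^2·-1^0 = +1.
(a,b)_2: α=-5, β=-3; u≡3, v≡3 (mod 8); ε(u)ε(v)=1·1, αω(v)=-5·1, βω(u)=-3·1; sum ≡ 1  ⇒  -1.
(a,b)_5: α=-6, u≡2; β=-4, v≡2 (mod 5); (2|5)=-1, (2|5)=-1; sign (−1)^0·-1^-4·-1^-6 = +1.
(a,b)_13: α=8, u≡9; β=5, v≡12 (mod 13); (9|13)=+1, (12|13)=+1; sign (−1)^0·+1^5·+1^8 = +1.
(a,b)_∞: sgn(-42)=−, sgn(182)=+, so +1.
(a,b)_19: α=2, u≡8; β=0, v≡9 (mod 19); (8|19)=-1, (9|19)=+1; sign (−1)^0·-1^0·+1^2 = +1.
(a,b)_7: α=1, u≡4; β=1, v≡6 (mod 7); (4|7)=+1, (6|7)=-1; sign (−1)^1·+1^1·-1^1 = +1.
(a,b)_3: α=1, u≡1; β=-2, v≡2 (mod 3); (1|3)=+1, (2|3)=-1; sign (−1)^0·+1^-2·-1^1 = -1.
(-42, 182 / ℚ) ramifies at {2, 3}: a division algebra.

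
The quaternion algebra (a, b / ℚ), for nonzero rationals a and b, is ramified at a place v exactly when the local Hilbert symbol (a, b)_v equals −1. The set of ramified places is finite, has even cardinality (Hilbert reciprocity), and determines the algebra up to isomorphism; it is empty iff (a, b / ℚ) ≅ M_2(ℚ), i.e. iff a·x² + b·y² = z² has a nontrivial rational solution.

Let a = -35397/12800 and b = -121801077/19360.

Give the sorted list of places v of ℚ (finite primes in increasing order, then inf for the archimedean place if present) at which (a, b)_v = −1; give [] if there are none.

(a, b) ≡ (-874, -15037170) mod (ℚ^×)²; places V = {2, 3, 5, 11, 19, 23, 31, 37, ∞}.
(a,b)_37: α=0, u≡31; β=1, v≡13 (mod 37); (31|37)=-1, (13|37)=-1; sign (−1)^0·-1^1·-1^0 = -1.
(a,b)_3: α=4, u≡2; β=5, v≡1 (mod 3); (2|3)=-1, (1|3)=+1; sign (−1)^0·-1^5·+1^4 = -1.
(a,b)_11: α=0, u≡8; β=-2, v≡7 (mod 11); (8|11)=-1, (7|11)=-1; sign (−1)^0·-1^-2·-1^0 = +1.
(a,b)_19: α=1, u≡16; β=1, v≡2 (mod 19); (16|19)=+1, (2|19)=-1; sign (−1)^1·+1^1·-1^1 = +1.
(a,b)_31: α=0, u≡19; β=1, v≡25 (mod 31); (19|31)=+1, (25|31)=+1; sign (−1)^0·+1^1·+1^0 = +1.
(a,b)_5: α=-2, u≡4; β=-1, v≡4 (mod 5); (4|5)=+1, (4|5)=+1; sign (−1)^0·+1^-1·+1^-2 = +1.
(a,b)_2: α=-9, β=-5; u≡3, v≡7 (mod 8); ε(u)ε(v)=1·1, αω(v)=-9·0, βω(u)=-5·1; sum ≡ 0  ⇒  +1.
(a,b)_∞: sgn(-874)=−, sgn(-15037170)=−, so -1.
(a,b)_23: α=1, u≡4; β=1, v≡3 (mod 23); (4|23)=+1, (3|23)=+1; sign (−1)^1·+1^1·+1^1 = -1.
|Ram(-874, -15037170)| = 4, even; anisotropic at {3, 23, 37, ∞}.

[3, 23, 37, inf]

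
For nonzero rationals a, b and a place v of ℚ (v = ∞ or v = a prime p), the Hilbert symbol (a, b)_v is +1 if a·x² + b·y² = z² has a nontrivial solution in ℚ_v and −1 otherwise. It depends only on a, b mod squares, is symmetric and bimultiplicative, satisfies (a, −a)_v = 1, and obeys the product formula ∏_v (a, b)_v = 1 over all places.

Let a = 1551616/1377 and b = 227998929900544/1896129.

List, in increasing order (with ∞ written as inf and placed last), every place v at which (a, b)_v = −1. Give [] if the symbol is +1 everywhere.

(a, b) ≡ (103037, 6061) mod (ℚ^×)²; places V = {2, 3, 11, 17, 19, 29, ∞}.
(a,b)_19: α=1, u≡15; β=3, v≡18 (mod 19); (15|19)=-1, (18|19)=-1; sign (−1)^1·-1^3·-1^1 = -1.
(a,b)_17: α=-1, u≡2; β=-2, v≡8 (mod 17); (2|17)=+1, (8|17)=+1; sign (−1)^0·+1^-2·+1^-1 = +1.
(a,b)_29: α=1, u≡2; β=3, v≡4 (mod 29); (2|29)=-1, (4|29)=+1; sign (−1)^0·-1^3·+1^1 = -1.
(a,b)_∞: sgn(103037)=+, sgn(6061)=+, so +1.
(a,b)_11: α=1, u≡7; β=3, v≡3 (mod 11); (7|11)=-1, (3|11)=+1; sign (−1)^1·-1^3·+1^1 = +1.
(a,b)_3: α=-4, u≡2; β=-8, v≡1 (mod 3); (2|3)=-1, (1|3)=+1; sign (−1)^0·-1^-8·+1^-4 = +1.
(a,b)_2: α=8, β=10; u≡5, v≡5 (mod 8); ε(u)ε(v)=0·0, αω(v)=8·1, βω(u)=10·1; sum ≡ 0  ⇒  +1.
Ram(103037, 6061) = {19, 29}; no ℚ_19-point on the conic.

[19, 29]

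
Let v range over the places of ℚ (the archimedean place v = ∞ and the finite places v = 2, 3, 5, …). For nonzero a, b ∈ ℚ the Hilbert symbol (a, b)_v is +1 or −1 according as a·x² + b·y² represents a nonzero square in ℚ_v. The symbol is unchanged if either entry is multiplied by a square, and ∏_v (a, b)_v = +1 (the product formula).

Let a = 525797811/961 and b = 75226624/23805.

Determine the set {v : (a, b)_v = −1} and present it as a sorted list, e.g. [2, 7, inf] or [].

Mod squares: a ≡ 721259, b ≡ 4070. Check v ∈ {∞, 2, 3, 5, 7, 11, 17, 19, 23, 29, 31, 37}.
v=29: a=29^1·(≡18), b=29^0·(≡18) mod 29; (18|29)=-1, (18|29)=-1; (−1)^{1·0·14}·(-1)^0·(-1)^1 = -1.
v=19: a=19^1·(≡8), b=19^2·(≡4) mod 19; (8|19)=-1, (4|19)=+1; (−1)^{1·2·9}·(-1)^2·(+1)^1 = +1.
v=∞: 721259 > 0 and 4070 > 0  ⇒  (a,b)_∞ = +1.
v=7: a=7^1·(≡2), b=7^0·(≡5) mod 7; (2|7)=+1, (5|7)=-1; (−1)^{1·0·3}·(+1)^0·(-1)^1 = -1.
v=23: a=23^0·(≡12), b=23^-2·(≡5) mod 23; (12|23)=+1, (5|23)=-1; (−1)^{0·-2·11}·(+1)^-2·(-1)^0 = +1.
v=5: a=5^0·(≡1), b=5^-1·(≡4) mod 5; (1|5)=+1, (4|5)=+1; (−1)^{0·-1·2}·(+1)^-1·(+1)^0 = +1.
v=37: a=37^0·(≡13), b=37^1·(≡16) mod 37; (13|37)=-1, (16|37)=+1; (−1)^{0·1·18}·(-1)^1·(+1)^0 = -1.
v=2: v_2(a)=0, v_2(b)=9; units ≡ 3, 3 (mod 8); ε·ε+αω+βω = 1·1+0·1+9·1 ≡ 0  ⇒  (a,b)_2 = +1.
v=31: a=31^-2·(≡22), b=31^0·(≡28) mod 31; (22|31)=-1, (28|31)=+1; (−1)^{-2·0·15}·(-1)^0·(+1)^-2 = +1.
v=11: a=11^1·(≡4), b=11^1·(≡7) mod 11; (4|11)=+1, (7|11)=-1; (−1)^{1·1·5}·(+1)^1·(-1)^1 = +1.
v=3: a=3^6·(≡2), b=3^-2·(≡2) mod 3; (2|3)=-1, (2|3)=-1; (−1)^{6·-2·1}·(-1)^-2·(-1)^6 = +1.
v=17: a=17^1·(≡3), b=17^0·(≡12) mod 17; (3|17)=-1, (12|17)=-1; (−1)^{1·0·8}·(-1)^0·(-1)^1 = -1.
|Ram(721259, 4070)| = 4, even; anisotropic at {7, 17, 29, 37}.

[7, 17, 29, 37]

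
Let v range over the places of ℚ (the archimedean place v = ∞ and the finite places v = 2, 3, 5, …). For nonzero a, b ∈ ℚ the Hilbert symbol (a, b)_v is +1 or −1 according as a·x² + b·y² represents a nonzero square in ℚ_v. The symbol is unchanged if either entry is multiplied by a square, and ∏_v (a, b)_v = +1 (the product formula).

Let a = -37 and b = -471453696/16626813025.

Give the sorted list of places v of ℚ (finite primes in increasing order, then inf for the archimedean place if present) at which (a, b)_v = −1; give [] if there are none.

[2, 29, 37, inf]

(a, b) ≡ (-37, -29) mod (ℚ^×)²; places V = {2, 3, 5, 7, 17, 29, 37, 41, ∞}.
(a,b)_2: α=0, β=12; u≡3, v≡3 (mod 8); ε(u)ε(v)=1·1, αω(v)=0·1, βω(u)=12·1; sum ≡ 1  ⇒  -1.
(a,b)_17: α=0, u≡14; β=-2, v≡5 (mod 17); (14|17)=-1, (5|17)=-1; sign (−1)^0·-1^-2·-1^0 = +1.
(a,b)_3: α=0, u≡2; β=4, v≡1 (mod 3); (2|3)=-1, (1|3)=+1; sign (−1)^0·-1^4·+1^0 = +1.
(a,b)_7: α=0, u≡5; β=2, v≡6 (mod 7); (5|7)=-1, (6|7)=-1; sign (−1)^0·-1^2·-1^0 = +1.
(a,b)_∞: sgn(-37)=−, sgn(-29)=−, so -1.
(a,b)_41: α=0, u≡4; β=-2, v≡30 (mod 41); (4|41)=+1, (30|41)=-1; sign (−1)^0·+1^-2·-1^0 = +1.
(a,b)_29: α=0, u≡21; β=1, v≡23 (mod 29); (21|29)=-1, (23|29)=+1; sign (−1)^0·-1^1·+1^0 = -1.
(a,b)_5: α=0, u≡3; β=-2, v≡4 (mod 5); (3|5)=-1, (4|5)=+1; sign (−1)^0·-1^-2·+1^0 = +1.
(a,b)_37: α=1, u≡36; β=-2, v≡13 (mod 37); (36|37)=+1, (13|37)=-1; sign (−1)^0·+1^-2·-1^1 = -1.
Ram(-37, -29) = {2, 29, 37, ∞}; no ℚ_2-point on the conic.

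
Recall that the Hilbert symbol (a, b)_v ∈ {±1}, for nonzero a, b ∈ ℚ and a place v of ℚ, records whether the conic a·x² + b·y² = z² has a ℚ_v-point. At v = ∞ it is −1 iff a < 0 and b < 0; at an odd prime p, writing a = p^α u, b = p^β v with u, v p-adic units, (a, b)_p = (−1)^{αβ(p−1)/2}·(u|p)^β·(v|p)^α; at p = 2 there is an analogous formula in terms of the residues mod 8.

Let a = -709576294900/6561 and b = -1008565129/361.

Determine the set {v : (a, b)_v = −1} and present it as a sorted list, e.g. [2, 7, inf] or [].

(a, b) ≡ (-58642669, -49321) mod (ℚ^×)²; places V = {2, 3, 5, 11, 13, 19, 29, 31, 37, 41, 43, ∞}.
(a,b)_19: α=0, u≡12; β=-2, v≡15 (mod 19); (12|19)=-1, (15|19)=-1; sign (−1)^0·-1^-2·-1^0 = +1.
(a,b)_41: α=1, u≡3; β=0, v≡23 (mod 41); (3|41)=-1, (23|41)=+1; sign (−1)^0·-1^0·+1^1 = +1.
(a,b)_29: α=1, u≡9; β=0, v≡27 (mod 29); (9|29)=+1, (27|29)=-1; sign (−1)^0·+1^0·-1^1 = -1.
(a,b)_43: α=1, u≡12; β=1, v≡40 (mod 43); (12|43)=-1, (40|43)=+1; sign (−1)^1·-1^1·+1^1 = +1.
(a,b)_11: α=2, u≡5; β=2, v≡5 (mod 11); (5|11)=+1, (5|11)=+1; sign (−1)^0·+1^2·+1^2 = +1.
(a,b)_3: α=-8, u≡2; β=0, v≡2 (mod 3); (2|3)=-1, (2|3)=-1; sign (−1)^0·-1^0·-1^-8 = +1.
(a,b)_∞: sgn(-58642669)=−, sgn(-49321)=−, so -1.
(a,b)_37: α=1, u≡15; β=1, v≡11 (mod 37); (15|37)=-1, (11|37)=+1; sign (−1)^0·-1^1·+1^1 = -1.
(a,b)_5: α=2, u≡4; β=0, v≡1 (mod 5); (4|5)=+1, (1|5)=+1; sign (−1)^0·+1^0·+1^2 = +1.
(a,b)_31: α=1, u≡7; β=1, v≡21 (mod 31); (7|31)=+1, (21|31)=-1; sign (−1)^1·+1^1·-1^1 = +1.
(a,b)_2: α=2, β=0; u≡3, v≡7 (mod 8); ε(u)ε(v)=1·1, αω(v)=2·0, βω(u)=0·1; sum ≡ 1  ⇒  -1.
(a,b)_13: α=0, u≡11; β=2, v≡3 (mod 13); (11|13)=-1, (3|13)=+1; sign (−1)^0·-1^2·+1^0 = +1.
|Ram(-58642669, -49321)| = 4, even; anisotropic at {2, 29, 37, ∞}.

[2, 29, 37, inf]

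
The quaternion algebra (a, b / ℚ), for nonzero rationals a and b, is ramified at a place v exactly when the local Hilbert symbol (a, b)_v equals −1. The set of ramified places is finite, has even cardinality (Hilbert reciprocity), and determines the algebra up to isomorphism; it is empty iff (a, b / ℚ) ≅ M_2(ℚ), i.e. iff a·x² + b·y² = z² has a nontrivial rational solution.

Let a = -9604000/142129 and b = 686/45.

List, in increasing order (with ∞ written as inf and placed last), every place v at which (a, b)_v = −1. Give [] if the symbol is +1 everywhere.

(a, b) ≡ (-10, 70) mod (ℚ^×)²; places V = {2, 3, 5, 7, 13, 29, ∞}.
(a,b)_3: α=0, u≡2; β=-2, v≡1 (mod 3); (2|3)=-1, (1|3)=+1; sign (−1)^0·-1^-2·+1^0 = +1.
(a,b)_7: α=4, u≡4; β=3, v≡3 (mod 7); (4|7)=+1, (3|7)=-1; sign (−1)^0·+1^3·-1^4 = +1.
(a,b)_2: α=5, β=1; u≡3, v≡3 (mod 8); ε(u)ε(v)=1·1, αω(v)=5·1, βω(u)=1·1; sum ≡ 1  ⇒  -1.
(a,b)_∞: sgn(-10)=−, sgn(70)=+, so +1.
(a,b)_13: α=-2, u≡4; β=0, v≡6 (mod 13); (4|13)=+1, (6|13)=-1; sign (−1)^0·+1^0·-1^-2 = +1.
(a,b)_29: α=-2, u≡14; β=0, v≡3 (mod 29); (14|29)=-1, (3|29)=-1; sign (−1)^0·-1^0·-1^-2 = +1.
(a,b)_5: α=3, u≡2; β=-1, v≡4 (mod 5); (2|5)=-1, (4|5)=+1; sign (−1)^0·-1^-1·+1^3 = -1.
|Ram(-10, 70)| = 2, even; anisotropic at {2, 5}.

[2, 5]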